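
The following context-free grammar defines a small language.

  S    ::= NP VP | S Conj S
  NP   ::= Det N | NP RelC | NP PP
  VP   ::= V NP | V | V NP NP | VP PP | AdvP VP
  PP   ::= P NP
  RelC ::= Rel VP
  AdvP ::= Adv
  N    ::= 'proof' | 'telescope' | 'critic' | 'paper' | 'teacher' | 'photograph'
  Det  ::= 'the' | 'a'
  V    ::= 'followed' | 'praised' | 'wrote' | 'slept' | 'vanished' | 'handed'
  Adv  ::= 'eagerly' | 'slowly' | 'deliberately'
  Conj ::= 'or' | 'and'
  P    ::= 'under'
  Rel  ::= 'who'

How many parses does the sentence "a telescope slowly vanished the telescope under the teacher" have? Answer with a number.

Two of the 3 distinct bracketings:
[S [NP [Det a] [N telescope]] [VP [VP [AdvP [Adv slowly]] [VP [V vanished] [NP [Det the] [N telescope]]]] [PP [P under] [NP [Det the] [N teacher]]]]]
[S [NP [Det a] [N telescope]] [VP [AdvP [Adv slowly]] [VP [V vanished] [NP [NP [Det the] [N telescope]] [PP [P under] [NP [Det the] [N teacher]]]]]]]
The difference turns on whether NP → NP PP is used at the relevant span, versus an alternative expansion of NP.

3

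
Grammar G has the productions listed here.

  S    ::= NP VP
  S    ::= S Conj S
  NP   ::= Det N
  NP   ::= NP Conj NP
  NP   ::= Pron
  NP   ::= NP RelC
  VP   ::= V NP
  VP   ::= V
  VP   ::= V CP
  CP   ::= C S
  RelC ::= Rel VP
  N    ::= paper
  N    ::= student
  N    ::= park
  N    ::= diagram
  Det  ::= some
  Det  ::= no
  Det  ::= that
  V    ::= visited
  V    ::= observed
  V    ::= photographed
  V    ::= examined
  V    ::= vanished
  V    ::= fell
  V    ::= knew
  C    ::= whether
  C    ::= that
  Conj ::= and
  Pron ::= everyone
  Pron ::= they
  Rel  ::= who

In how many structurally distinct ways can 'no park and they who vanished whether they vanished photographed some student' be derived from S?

2

The two bracketings:
[S [NP [NP [Det no] [N park]] [Conj and] [NP [NP [Pron they]] [RelC [Rel who] [VP [V vanished] [CP [C whether] [S [NP [Pron they]] [VP [V vanished]]]]]]]] [VP [V photographed] [NP [Det some] [N student]]]]
[S [NP [NP [NP [Det no] [N park]] [Conj and] [NP [Pron they]]] [RelC [Rel who] [VP [V vanished] [CP [C whether] [S [NP [Pron they]] [VP [V vanished]]]]]]] [VP [V photographed] [NP [Det some] [N student]]]]
The trees differ in how a recursive rule is bracketed over the same span.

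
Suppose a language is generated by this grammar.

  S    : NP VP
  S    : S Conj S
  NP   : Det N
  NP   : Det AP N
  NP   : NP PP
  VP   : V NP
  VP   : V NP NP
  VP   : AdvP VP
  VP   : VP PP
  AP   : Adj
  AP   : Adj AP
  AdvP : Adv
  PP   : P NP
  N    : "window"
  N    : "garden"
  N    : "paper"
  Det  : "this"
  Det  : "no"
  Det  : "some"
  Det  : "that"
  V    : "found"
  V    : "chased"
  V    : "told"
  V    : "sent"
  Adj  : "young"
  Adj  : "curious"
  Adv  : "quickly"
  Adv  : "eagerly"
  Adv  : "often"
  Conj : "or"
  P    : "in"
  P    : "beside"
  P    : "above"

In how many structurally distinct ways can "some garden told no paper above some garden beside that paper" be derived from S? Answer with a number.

5

Two of the 5 distinct bracketings:
[S [NP [Det some] [N garden]] [VP [V told] [NP [NP [Det no] [N paper]] [PP [P above] [NP [NP [Det some] [N garden]] [PP [P beside] [NP [Det that] [N paper]]]]]]]]
[S [NP [Det some] [N garden]] [VP [V told] [NP [NP [NP [Det no] [N paper]] [PP [P above] [NP [Det some] [N garden]]]] [PP [P beside] [NP [Det that] [N paper]]]]]]
The trees differ in how a recursive rule is bracketed over the same span.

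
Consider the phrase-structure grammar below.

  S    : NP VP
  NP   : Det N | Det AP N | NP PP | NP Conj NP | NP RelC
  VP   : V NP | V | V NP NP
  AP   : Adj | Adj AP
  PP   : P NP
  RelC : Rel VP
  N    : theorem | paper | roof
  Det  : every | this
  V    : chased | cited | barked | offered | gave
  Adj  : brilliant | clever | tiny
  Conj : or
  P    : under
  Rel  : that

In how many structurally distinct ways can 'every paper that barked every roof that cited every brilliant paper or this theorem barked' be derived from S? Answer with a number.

Two of the 7 distinct bracketings:
[S [NP [NP [NP [Det every] [N paper]] [RelC [Rel that] [VP [V barked] [NP [NP [Det every] [N roof]] [RelC [Rel that] [VP [V cited] [NP [Det every] [AP [Adj brilliant]] [N paper]]]]]]]] [Conj or] [NP [Det this] [N theorem]]] [VP [V barked]]]
[S [NP [NP [NP [Det every] [N paper]] [RelC [Rel that] [VP [V barked] [NP [NP [Det every] [N roof]] [RelC [Rel that] [VP [V cited]]]] [NP [Det every] [AP [Adj brilliant]] [N paper]]]]] [Conj or] [NP [Det this] [N theorem]]] [VP [V barked]]]
The difference turns on whether VP → V NP is used at the relevant span, versus an alternative expansion of VP.

7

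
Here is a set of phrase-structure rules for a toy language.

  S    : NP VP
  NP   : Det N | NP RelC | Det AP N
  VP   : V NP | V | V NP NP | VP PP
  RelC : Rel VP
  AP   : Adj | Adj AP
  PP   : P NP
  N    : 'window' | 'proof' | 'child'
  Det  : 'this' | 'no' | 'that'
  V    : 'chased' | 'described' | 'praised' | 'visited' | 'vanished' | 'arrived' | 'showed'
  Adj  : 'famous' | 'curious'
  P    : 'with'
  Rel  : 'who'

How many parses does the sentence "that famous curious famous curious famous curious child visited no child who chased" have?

1

[S [NP [Det that] [AP [Adj famous] [AP [Adj curious] [AP [Adj famous] [AP [Adj curious] [AP [Adj famous] [AP [Adj curious]]]]]]] [N child]] [VP [V visited] [NP [NP [Det no] [N child]] [RelC [Rel who] [VP [V chased]]]]]]
No rule offers an alternative attachment or grouping for any span, so this is the only derivation.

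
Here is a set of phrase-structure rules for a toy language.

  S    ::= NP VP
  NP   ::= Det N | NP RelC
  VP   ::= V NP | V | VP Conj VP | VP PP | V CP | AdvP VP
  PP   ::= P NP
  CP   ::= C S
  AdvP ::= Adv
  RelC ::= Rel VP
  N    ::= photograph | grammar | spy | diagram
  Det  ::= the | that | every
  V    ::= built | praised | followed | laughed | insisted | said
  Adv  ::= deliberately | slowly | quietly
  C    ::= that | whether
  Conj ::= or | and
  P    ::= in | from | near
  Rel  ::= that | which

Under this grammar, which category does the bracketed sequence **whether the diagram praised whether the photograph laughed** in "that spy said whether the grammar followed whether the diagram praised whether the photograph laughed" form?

[S [NP [Det that] [N spy]] [VP [V said] [CP [C whether] [S [NP [Det the] [N grammar]] [VP [V followed] [CP [C whether] [S [NP [Det the] [N diagram]] [VP [V praised] [CP [C whether] [S [NP [Det the] [N photograph]] [VP [V laughed]]]]]]]]]]]]
The span 'whether the diagram praised whether the photograph laughed' is the CP node built by CP → C S.

CP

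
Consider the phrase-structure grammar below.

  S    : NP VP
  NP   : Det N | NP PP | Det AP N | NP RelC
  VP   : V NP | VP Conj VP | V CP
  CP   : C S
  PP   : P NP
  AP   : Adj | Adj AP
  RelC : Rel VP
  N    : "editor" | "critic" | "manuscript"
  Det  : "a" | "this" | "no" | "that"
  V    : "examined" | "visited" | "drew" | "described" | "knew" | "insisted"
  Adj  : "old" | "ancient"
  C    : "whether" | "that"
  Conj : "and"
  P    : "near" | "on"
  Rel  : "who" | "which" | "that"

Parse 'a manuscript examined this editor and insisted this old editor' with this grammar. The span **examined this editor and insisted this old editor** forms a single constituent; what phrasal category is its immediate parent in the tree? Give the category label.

[S [NP [Det a] [N manuscript]] [VP [VP [V examined] [NP [Det this] [N editor]]] [Conj and] [VP [V insisted] [NP [Det this] [AP [Adj old]] [N editor]]]]]
The span 'examined this editor and insisted this old editor' is the VP node built by VP → VP Conj VP.
Its mother is the S built by S → NP VP.

S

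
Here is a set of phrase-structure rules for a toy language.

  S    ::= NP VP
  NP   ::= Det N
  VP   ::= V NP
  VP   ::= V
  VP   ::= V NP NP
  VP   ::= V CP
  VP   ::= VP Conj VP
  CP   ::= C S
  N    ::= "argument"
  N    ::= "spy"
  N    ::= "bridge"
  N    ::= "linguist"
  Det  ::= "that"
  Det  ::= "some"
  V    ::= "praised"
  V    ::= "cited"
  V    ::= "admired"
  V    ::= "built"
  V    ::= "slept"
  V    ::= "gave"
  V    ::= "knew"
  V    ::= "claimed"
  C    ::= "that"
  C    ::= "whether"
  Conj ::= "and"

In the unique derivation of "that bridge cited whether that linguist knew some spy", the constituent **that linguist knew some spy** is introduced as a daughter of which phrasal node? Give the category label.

CP

S
  NP
    Det: that
    N: bridge
  VP
    V: cited
    CP
      C: whether
      S
        NP
          Det: that
          N: linguist
        VP
          V: knew
          NP
            Det: some
            N: spy
The span 'that linguist knew some spy' is the S node built by S → NP VP.
Its mother is the CP built by CP → C S.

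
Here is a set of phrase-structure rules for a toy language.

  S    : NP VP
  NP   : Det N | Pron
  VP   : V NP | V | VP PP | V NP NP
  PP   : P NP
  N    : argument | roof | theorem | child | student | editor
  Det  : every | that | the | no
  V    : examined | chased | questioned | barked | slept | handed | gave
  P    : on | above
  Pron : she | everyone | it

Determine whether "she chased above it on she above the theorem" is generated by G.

[S [NP [Pron she]] [VP [VP [VP [VP [V chased]] [PP [P above] [NP [Pron it]]]] [PP [P on] [NP [Pron she]]]] [PP [P above] [NP [Det the] [N theorem]]]]]
The bracketing above is licensed at every node by one of the given productions, with S at the root.

Grammatical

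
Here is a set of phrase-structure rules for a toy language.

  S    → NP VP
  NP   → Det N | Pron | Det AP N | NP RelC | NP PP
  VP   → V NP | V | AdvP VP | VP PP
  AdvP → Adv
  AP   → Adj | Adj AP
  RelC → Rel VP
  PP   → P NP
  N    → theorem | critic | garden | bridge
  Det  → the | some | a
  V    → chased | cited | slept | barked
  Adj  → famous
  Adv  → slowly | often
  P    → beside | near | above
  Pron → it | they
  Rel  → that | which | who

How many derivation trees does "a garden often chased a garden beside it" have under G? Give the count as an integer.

Two of the 3 distinct bracketings:
[S [NP [Det a] [N garden]] [VP [AdvP [Adv often]] [VP [V chased] [NP [NP [Det a] [N garden]] [PP [P beside] [NP [Pron it]]]]]]]
[S [NP [Det a] [N garden]] [VP [AdvP [Adv often]] [VP [VP [V chased] [NP [Det a] [N garden]]] [PP [P beside] [NP [Pron it]]]]]]
The difference turns on whether NP → NP PP is used at the relevant span, versus an alternative expansion of NP.

3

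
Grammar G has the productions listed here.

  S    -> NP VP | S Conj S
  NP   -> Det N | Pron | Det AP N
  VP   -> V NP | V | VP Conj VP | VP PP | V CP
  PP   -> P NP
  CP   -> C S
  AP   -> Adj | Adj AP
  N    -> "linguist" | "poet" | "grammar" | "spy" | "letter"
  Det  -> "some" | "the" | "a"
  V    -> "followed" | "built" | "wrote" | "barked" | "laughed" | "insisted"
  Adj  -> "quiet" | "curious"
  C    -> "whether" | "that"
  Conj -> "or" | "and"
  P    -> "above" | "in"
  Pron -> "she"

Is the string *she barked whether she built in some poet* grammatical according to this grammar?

Grammatical

S
  NP
    Pron: she
  VP
    VP
      V: barked
      CP
        C: whether
        S
          NP
            Pron: she
          VP
            V: built
    PP
      P: in
      NP
        Det: some
        N: poet
The bracketing above is licensed at every node by one of the given productions, with S at the root.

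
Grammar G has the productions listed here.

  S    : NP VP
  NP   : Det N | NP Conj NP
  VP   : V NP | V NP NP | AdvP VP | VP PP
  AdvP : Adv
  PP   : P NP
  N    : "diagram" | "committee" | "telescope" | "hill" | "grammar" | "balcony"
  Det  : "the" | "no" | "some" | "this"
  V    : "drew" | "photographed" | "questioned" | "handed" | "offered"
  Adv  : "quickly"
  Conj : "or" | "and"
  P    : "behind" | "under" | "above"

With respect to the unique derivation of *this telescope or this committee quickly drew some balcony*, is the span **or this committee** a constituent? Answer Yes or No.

[S [NP [NP [Det this] [N telescope]] [Conj or] [NP [Det this] [N committee]]] [VP [AdvP [Adv quickly]] [VP [V drew] [NP [Det some] [N balcony]]]]]
The smallest constituent containing 'or this committee' is the NP spanning 'this telescope or this committee'; no single node in the tree dominates exactly the given words.

No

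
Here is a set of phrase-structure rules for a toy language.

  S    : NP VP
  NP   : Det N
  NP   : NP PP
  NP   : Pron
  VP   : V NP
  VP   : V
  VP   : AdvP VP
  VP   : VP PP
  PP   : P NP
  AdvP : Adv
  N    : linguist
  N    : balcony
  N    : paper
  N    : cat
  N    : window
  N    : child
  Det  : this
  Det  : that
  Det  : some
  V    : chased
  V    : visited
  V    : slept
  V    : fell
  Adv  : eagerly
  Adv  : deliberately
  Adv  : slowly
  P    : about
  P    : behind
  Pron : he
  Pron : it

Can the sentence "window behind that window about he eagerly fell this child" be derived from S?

For S → NP VP, no prefix of the string parses as an NP.

Ungrammatical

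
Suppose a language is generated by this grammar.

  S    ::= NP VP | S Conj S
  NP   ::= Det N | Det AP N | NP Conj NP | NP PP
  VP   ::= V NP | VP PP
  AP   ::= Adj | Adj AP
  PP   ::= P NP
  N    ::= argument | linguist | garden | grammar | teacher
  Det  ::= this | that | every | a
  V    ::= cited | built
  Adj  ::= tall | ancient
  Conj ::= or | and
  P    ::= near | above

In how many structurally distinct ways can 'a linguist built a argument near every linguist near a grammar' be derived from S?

5

Two of the 5 distinct bracketings:
[S [NP [Det a] [N linguist]] [VP [V built] [NP [NP [Det a] [N argument]] [PP [P near] [NP [NP [Det every] [N linguist]] [PP [P near] [NP [Det a] [N grammar]]]]]]]]
[S [NP [Det a] [N linguist]] [VP [V built] [NP [NP [NP [Det a] [N argument]] [PP [P near] [NP [Det every] [N linguist]]]] [PP [P near] [NP [Det a] [N grammar]]]]]]
The trees differ in how a recursive rule is bracketed over the same span.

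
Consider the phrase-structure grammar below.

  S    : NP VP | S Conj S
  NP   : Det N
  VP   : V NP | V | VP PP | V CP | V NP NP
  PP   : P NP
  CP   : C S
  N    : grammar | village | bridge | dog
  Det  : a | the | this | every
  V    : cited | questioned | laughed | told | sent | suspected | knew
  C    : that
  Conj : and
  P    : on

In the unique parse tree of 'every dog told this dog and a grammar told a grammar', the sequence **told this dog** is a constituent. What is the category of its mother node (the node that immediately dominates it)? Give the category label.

[S [S [NP [Det every] [N dog]] [VP [V told] [NP [Det this] [N dog]]]] [Conj and] [S [NP [Det a] [N grammar]] [VP [V told] [NP [Det a] [N grammar]]]]]
The span 'told this dog' is the VP node built by VP → V NP.
Its mother is the S built by S → NP VP.

S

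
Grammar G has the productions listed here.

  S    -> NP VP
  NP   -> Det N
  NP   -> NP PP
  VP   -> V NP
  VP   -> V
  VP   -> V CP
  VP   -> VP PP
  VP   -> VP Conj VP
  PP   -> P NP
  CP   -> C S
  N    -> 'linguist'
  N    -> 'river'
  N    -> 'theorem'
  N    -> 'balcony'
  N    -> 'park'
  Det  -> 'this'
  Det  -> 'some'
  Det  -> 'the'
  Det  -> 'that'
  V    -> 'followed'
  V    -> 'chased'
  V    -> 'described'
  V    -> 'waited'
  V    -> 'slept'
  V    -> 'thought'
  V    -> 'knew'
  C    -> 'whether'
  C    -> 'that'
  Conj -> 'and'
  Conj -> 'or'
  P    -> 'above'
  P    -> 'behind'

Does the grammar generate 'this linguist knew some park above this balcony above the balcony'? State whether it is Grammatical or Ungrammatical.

Grammatical

[S [NP [Det this] [N linguist]] [VP [V knew] [NP [NP [Det some] [N park]] [PP [P above] [NP [NP [Det this] [N balcony]] [PP [P above] [NP [Det the] [N balcony]]]]]]]]
The bracketing above is licensed at every node by one of the given productions, with S at the root.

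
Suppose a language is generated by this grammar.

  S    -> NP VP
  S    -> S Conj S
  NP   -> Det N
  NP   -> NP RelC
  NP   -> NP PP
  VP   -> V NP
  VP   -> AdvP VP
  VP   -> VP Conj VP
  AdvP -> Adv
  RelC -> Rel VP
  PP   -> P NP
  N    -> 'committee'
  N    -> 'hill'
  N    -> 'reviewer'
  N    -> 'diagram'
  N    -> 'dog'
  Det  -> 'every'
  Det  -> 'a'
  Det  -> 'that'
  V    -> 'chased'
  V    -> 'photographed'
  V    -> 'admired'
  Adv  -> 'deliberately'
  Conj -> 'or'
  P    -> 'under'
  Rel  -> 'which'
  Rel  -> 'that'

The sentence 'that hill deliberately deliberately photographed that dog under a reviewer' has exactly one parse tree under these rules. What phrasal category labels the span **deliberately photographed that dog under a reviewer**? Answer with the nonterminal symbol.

VP

[S [NP [Det that] [N hill]] [VP [AdvP [Adv deliberately]] [VP [AdvP [Adv deliberately]] [VP [V photographed] [NP [NP [Det that] [N dog]] [PP [P under] [NP [Det a] [N reviewer]]]]]]]]
The span 'deliberately photographed that dog under a reviewer' is the VP node built by VP → AdvP VP.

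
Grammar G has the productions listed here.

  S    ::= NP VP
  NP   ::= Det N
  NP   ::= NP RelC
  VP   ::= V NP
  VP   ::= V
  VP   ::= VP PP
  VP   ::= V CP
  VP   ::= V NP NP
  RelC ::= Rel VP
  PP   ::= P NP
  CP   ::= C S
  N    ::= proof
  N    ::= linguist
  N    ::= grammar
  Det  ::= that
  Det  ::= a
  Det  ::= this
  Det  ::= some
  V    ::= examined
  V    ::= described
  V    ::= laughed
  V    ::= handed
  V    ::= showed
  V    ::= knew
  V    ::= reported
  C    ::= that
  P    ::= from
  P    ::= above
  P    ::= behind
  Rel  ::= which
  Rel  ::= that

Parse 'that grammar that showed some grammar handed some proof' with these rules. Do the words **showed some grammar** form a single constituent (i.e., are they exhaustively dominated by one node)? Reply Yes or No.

[S [NP [NP [Det that] [N grammar]] [RelC [Rel that] [VP [V showed] [NP [Det some] [N grammar]]]]] [VP [V handed] [NP [Det some] [N proof]]]]
The words 'showed some grammar' are exhaustively dominated by a single VP node (built by VP → V NP), so they form a constituent.

Yes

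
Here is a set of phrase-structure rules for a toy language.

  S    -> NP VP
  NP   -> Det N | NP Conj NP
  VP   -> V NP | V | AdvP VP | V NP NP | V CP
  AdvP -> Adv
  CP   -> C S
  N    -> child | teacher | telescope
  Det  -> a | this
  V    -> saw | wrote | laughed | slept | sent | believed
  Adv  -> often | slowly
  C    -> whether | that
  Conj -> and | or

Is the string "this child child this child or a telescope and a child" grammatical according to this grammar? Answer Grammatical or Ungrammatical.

An N word can never sit immediately before an N word in any string this grammar generates, so the substring 'child child' rules out a derivation.

Ungrammatical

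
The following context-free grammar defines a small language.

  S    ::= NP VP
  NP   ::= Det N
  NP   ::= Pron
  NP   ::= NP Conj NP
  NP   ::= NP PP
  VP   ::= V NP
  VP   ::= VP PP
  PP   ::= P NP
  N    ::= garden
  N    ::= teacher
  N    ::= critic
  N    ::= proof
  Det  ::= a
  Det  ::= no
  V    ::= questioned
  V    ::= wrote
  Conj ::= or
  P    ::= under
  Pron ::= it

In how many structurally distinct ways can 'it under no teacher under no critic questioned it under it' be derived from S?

4

Two of the 4 distinct bracketings:
[S [NP [NP [Pron it]] [PP [P under] [NP [NP [Det no] [N teacher]] [PP [P under] [NP [Det no] [N critic]]]]]] [VP [V questioned] [NP [NP [Pron it]] [PP [P under] [NP [Pron it]]]]]]
[S [NP [NP [Pron it]] [PP [P under] [NP [NP [Det no] [N teacher]] [PP [P under] [NP [Det no] [N critic]]]]]] [VP [VP [V questioned] [NP [Pron it]]] [PP [P under] [NP [Pron it]]]]]
The difference turns on whether VP → VP PP is used at the relevant span, versus an alternative expansion of VP.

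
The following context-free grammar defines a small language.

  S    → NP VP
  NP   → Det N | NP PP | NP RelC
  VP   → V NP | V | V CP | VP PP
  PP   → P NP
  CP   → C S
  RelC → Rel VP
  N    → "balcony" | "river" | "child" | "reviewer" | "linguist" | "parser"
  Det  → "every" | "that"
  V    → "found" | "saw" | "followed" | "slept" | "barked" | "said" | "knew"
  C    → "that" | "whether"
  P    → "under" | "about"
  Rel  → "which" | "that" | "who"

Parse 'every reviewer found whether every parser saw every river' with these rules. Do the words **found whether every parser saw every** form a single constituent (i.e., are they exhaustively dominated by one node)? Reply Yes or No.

No

[S [NP [Det every] [N reviewer]] [VP [V found] [CP [C whether] [S [NP [Det every] [N parser]] [VP [V saw] [NP [Det every] [N river]]]]]]]
The smallest constituent containing 'found whether every parser saw every' is the VP spanning 'found whether every parser saw every river'; no single node in the tree dominates exactly the given words.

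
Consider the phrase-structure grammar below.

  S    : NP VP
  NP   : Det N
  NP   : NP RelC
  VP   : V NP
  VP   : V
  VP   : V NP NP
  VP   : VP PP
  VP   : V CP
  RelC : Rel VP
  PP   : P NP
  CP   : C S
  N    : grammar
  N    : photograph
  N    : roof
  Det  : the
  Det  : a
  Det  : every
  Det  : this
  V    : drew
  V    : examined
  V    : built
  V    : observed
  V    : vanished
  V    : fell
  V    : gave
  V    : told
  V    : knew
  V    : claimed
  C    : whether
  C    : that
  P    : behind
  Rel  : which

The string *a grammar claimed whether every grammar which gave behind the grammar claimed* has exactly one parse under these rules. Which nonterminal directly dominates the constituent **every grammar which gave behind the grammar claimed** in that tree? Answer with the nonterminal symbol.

[S [NP [Det a] [N grammar]] [VP [V claimed] [CP [C whether] [S [NP [NP [Det every] [N grammar]] [RelC [Rel which] [VP [VP [V gave]] [PP [P behind] [NP [Det the] [N grammar]]]]]] [VP [V claimed]]]]]]
The span 'every grammar which gave behind the grammar claimed' is the S node built by S → NP VP.
Its mother is the CP built by CP → C S.

CP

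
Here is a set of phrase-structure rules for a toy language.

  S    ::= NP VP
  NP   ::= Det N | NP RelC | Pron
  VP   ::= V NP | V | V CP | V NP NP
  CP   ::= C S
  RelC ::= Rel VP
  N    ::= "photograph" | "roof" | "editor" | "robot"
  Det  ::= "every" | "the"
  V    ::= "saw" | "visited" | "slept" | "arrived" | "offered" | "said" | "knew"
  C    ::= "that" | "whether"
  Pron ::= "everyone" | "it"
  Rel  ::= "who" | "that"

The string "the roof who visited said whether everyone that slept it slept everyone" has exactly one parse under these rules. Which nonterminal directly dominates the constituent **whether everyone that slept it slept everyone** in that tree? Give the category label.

S
  NP
    NP
      Det: the
      N: roof
    RelC
      Rel: who
      VP
        V: visited
  VP
    V: said
    CP
      C: whether
      S
        NP
          NP
            Pron: everyone
          RelC
            Rel: that
            VP
              V: slept
              NP
                Pron: it
        VP
          V: slept
          NP
            Pron: everyone
The span 'whether everyone that slept it slept everyone' is the CP node built by CP → C S.
Its mother is the VP built by VP → V CP.

VP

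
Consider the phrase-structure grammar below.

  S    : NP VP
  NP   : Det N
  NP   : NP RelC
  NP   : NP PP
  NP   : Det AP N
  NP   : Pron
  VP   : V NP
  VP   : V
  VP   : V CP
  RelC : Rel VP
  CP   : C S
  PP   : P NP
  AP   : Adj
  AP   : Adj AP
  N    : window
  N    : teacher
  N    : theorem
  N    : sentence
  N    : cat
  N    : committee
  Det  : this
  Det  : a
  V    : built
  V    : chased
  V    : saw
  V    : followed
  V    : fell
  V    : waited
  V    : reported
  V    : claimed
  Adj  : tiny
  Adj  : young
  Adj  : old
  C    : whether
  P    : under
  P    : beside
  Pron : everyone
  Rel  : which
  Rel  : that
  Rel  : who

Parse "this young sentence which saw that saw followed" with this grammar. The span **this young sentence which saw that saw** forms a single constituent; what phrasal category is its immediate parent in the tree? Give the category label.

S
  NP
    NP
      NP
        Det: this
        AP
          Adj: young
        N: sentence
      RelC
        Rel: which
        VP
          V: saw
    RelC
      Rel: that
      VP
        V: saw
  VP
    V: followed
The span 'this young sentence which saw that saw' is the NP node built by NP → NP RelC.
Its mother is the S built by S → NP VP.

S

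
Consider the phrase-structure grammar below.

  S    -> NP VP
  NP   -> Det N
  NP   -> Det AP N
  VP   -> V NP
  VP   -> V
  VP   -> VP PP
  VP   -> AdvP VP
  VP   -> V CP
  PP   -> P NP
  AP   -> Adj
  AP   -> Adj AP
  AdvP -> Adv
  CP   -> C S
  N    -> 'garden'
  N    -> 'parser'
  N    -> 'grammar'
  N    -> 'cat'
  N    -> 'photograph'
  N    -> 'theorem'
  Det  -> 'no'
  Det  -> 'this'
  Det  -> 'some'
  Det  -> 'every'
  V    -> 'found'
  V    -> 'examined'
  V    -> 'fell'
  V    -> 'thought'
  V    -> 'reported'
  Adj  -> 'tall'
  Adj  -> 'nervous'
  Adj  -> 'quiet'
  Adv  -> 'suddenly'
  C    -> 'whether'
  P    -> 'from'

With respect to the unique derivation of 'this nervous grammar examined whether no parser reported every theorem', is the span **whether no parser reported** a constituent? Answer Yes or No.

[S [NP [Det this] [AP [Adj nervous]] [N grammar]] [VP [V examined] [CP [C whether] [S [NP [Det no] [N parser]] [VP [V reported] [NP [Det every] [N theorem]]]]]]]
The smallest constituent containing 'whether no parser reported' is the CP spanning 'whether no parser reported every theorem'; no single node in the tree dominates exactly the given words.

No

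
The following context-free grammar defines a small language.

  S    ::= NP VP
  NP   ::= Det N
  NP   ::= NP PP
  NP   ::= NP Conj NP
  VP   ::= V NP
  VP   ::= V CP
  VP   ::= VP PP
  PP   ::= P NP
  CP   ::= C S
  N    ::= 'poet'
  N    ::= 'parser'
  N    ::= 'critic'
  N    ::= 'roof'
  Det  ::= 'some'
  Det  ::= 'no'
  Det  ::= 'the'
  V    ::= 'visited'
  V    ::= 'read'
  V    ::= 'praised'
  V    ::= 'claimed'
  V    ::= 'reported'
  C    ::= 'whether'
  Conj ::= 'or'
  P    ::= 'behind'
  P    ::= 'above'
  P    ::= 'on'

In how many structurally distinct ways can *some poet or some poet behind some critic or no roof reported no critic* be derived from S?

5

Two of the 5 distinct bracketings:
[S [NP [NP [NP [Det some] [N poet]] [Conj or] [NP [Det some] [N poet]]] [PP [P behind] [NP [NP [Det some] [N critic]] [Conj or] [NP [Det no] [N roof]]]]] [VP [V reported] [NP [Det no] [N critic]]]]
[S [NP [NP [Det some] [N poet]] [Conj or] [NP [NP [Det some] [N poet]] [PP [P behind] [NP [NP [Det some] [N critic]] [Conj or] [NP [Det no] [N roof]]]]]] [VP [V reported] [NP [Det no] [N critic]]]]
The trees differ in how a recursive rule is bracketed over the same span.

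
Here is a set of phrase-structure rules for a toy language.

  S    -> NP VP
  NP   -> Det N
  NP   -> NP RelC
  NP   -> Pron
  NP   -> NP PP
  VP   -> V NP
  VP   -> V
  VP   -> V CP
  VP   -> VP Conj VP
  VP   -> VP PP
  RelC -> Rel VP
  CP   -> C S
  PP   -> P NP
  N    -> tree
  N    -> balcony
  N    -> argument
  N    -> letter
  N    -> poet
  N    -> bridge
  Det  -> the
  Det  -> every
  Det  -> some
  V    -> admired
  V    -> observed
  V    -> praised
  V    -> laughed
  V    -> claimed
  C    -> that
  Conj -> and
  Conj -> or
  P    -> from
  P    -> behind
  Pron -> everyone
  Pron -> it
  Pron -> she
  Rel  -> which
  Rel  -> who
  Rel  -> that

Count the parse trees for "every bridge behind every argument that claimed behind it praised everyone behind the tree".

10

Two of the 10 distinct bracketings:
[S [NP [NP [NP [Det every] [N bridge]] [PP [P behind] [NP [Det every] [N argument]]]] [RelC [Rel that] [VP [VP [V claimed]] [PP [P behind] [NP [Pron it]]]]]] [VP [V praised] [NP [NP [Pron everyone]] [PP [P behind] [NP [Det the] [N tree]]]]]]
[S [NP [NP [NP [Det every] [N bridge]] [PP [P behind] [NP [Det every] [N argument]]]] [RelC [Rel that] [VP [VP [V claimed]] [PP [P behind] [NP [Pron it]]]]]] [VP [VP [V praised] [NP [Pron everyone]]] [PP [P behind] [NP [Det the] [N tree]]]]]
The trees differ in how a recursive rule is bracketed over the same span.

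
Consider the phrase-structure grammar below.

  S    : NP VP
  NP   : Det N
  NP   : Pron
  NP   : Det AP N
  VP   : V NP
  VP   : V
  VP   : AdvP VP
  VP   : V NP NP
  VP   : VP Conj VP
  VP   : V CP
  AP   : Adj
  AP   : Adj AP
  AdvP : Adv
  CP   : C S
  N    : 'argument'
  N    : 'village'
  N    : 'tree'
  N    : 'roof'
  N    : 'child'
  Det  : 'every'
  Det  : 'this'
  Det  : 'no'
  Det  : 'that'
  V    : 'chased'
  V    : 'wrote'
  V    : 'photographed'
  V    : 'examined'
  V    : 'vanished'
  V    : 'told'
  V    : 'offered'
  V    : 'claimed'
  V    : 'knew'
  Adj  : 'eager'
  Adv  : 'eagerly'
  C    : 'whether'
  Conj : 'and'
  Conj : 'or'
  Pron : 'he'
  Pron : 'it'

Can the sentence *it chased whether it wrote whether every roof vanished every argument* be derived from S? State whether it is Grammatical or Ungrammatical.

Grammatical

S
  NP
    Pron: it
  VP
    V: chased
    CP
      C: whether
      S
        NP
          Pron: it
        VP
          V: wrote
          CP
            C: whether
            S
              NP
                Det: every
                N: roof
              VP
                V: vanished
                NP
                  Det: every
                  N: argument
The bracketing above is licensed at every node by one of the given productions, with S at the root.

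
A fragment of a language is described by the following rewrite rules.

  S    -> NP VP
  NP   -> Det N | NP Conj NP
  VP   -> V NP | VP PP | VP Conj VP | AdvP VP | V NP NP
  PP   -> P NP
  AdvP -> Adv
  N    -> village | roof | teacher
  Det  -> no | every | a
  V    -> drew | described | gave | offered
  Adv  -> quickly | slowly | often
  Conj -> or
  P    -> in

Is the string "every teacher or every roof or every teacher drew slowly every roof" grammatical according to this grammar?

Ungrammatical

A V word can never sit immediately before an Adv word in any string this grammar generates, so the substring 'drew slowly' rules out a derivation.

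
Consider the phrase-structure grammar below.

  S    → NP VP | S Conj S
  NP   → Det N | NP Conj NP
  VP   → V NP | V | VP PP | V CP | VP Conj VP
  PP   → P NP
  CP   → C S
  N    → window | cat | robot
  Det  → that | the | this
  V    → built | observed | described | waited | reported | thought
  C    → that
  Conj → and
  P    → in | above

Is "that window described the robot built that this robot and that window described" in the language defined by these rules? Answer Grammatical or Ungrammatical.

For S → NP VP, the only prefix that parses as NP is 'that window', but the remainder 'described the robot built that this robot and that window described' is not a VP under these rules. The alternative S rule S → S Conj S likewise has no satisfying split.

Ungrammatical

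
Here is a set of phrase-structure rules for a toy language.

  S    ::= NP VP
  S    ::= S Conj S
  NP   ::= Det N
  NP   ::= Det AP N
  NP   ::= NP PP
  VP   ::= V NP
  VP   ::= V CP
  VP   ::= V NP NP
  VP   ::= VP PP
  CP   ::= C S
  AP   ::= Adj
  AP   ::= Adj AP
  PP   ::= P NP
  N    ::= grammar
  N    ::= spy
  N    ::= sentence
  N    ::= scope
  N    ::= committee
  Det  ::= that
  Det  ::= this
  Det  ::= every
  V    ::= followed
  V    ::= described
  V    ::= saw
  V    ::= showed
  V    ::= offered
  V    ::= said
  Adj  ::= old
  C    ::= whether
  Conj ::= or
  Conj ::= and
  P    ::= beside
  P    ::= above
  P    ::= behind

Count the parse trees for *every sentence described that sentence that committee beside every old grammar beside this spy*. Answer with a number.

Two of the 5 distinct bracketings:
[S [NP [Det every] [N sentence]] [VP [V described] [NP [Det that] [N sentence]] [NP [NP [Det that] [N committee]] [PP [P beside] [NP [NP [Det every] [AP [Adj old]] [N grammar]] [PP [P beside] [NP [Det this] [N spy]]]]]]]]
[S [NP [Det every] [N sentence]] [VP [V described] [NP [Det that] [N sentence]] [NP [NP [NP [Det that] [N committee]] [PP [P beside] [NP [Det every] [AP [Adj old]] [N grammar]]]] [PP [P beside] [NP [Det this] [N spy]]]]]]
The trees differ in how a recursive rule is bracketed over the same span.

5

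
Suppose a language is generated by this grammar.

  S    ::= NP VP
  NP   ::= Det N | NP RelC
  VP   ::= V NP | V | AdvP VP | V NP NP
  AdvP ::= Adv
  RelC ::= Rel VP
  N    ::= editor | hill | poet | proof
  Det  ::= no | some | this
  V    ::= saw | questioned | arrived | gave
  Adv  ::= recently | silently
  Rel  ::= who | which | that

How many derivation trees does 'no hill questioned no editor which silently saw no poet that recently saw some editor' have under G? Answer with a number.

6

Two of the 6 distinct bracketings:
[S [NP [Det no] [N hill]] [VP [V questioned] [NP [NP [Det no] [N editor]] [RelC [Rel which] [VP [AdvP [Adv silently]] [VP [V saw] [NP [NP [Det no] [N poet]] [RelC [Rel that] [VP [AdvP [Adv recently]] [VP [V saw] [NP [Det some] [N editor]]]]]]]]]]]]
[S [NP [Det no] [N hill]] [VP [V questioned] [NP [NP [Det no] [N editor]] [RelC [Rel which] [VP [AdvP [Adv silently]] [VP [V saw] [NP [NP [Det no] [N poet]] [RelC [Rel that] [VP [AdvP [Adv recently]] [VP [V saw]]]]] [NP [Det some] [N editor]]]]]]]]
The difference turns on whether VP → V is used at the relevant span, versus an alternative expansion of VP.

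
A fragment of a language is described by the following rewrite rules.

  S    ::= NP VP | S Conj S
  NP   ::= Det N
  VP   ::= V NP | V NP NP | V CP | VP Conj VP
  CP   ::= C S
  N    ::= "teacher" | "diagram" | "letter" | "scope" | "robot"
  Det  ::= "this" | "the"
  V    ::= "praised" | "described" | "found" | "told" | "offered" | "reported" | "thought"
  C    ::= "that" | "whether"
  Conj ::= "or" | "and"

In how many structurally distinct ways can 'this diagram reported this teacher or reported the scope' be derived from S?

1

[S [NP [Det this] [N diagram]] [VP [VP [V reported] [NP [Det this] [N teacher]]] [Conj or] [VP [V reported] [NP [Det the] [N scope]]]]]
No rule offers an alternative attachment or grouping for any span, so this is the only derivation.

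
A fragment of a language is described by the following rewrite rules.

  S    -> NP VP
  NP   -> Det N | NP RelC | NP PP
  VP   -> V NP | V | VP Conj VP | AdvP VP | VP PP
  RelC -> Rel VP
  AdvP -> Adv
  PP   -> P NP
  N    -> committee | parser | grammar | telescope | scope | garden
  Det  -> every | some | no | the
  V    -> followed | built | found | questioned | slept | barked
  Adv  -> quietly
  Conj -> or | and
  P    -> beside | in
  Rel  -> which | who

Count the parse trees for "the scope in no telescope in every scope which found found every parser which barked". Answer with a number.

Two of the 5 distinct bracketings:
[S [NP [NP [NP [Det the] [N scope]] [PP [P in] [NP [NP [Det no] [N telescope]] [PP [P in] [NP [Det every] [N scope]]]]]] [RelC [Rel which] [VP [V found]]]] [VP [V found] [NP [NP [Det every] [N parser]] [RelC [Rel which] [VP [V barked]]]]]]
[S [NP [NP [NP [NP [Det the] [N scope]] [PP [P in] [NP [Det no] [N telescope]]]] [PP [P in] [NP [Det every] [N scope]]]] [RelC [Rel which] [VP [V found]]]] [VP [V found] [NP [NP [Det every] [N parser]] [RelC [Rel which] [VP [V barked]]]]]]
The trees differ in how a recursive rule is bracketed over the same span.

5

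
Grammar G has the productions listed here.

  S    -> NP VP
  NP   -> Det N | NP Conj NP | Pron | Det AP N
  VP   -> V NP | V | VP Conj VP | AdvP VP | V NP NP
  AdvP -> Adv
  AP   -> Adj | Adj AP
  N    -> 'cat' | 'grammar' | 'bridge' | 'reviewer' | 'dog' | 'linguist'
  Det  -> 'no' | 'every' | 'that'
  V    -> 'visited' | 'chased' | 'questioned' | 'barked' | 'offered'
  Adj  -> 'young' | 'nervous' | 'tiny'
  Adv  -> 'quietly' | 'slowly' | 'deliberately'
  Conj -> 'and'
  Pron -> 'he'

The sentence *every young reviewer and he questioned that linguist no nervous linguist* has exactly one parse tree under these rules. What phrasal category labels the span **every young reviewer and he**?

S
  NP
    NP
      Det: every
      AP
        Adj: young
      N: reviewer
    Conj: and
    NP
      Pron: he
  VP
    V: questioned
    NP
      Det: that
      N: linguist
    NP
      Det: no
      AP
        Adj: nervous
      N: linguist
The span 'every young reviewer and he' is the NP node built by NP → NP Conj NP.

NP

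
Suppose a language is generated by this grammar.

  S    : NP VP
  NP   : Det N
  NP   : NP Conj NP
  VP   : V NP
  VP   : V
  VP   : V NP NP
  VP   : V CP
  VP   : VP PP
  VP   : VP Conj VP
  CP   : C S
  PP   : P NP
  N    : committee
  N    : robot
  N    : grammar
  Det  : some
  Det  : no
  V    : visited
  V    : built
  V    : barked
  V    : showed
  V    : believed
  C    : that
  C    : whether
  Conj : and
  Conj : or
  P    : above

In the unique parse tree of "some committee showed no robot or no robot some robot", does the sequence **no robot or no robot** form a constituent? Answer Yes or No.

[S [NP [Det some] [N committee]] [VP [V showed] [NP [NP [Det no] [N robot]] [Conj or] [NP [Det no] [N robot]]] [NP [Det some] [N robot]]]]
The words 'no robot or no robot' are exhaustively dominated by a single NP node (built by NP → NP Conj NP), so they form a constituent.

Yes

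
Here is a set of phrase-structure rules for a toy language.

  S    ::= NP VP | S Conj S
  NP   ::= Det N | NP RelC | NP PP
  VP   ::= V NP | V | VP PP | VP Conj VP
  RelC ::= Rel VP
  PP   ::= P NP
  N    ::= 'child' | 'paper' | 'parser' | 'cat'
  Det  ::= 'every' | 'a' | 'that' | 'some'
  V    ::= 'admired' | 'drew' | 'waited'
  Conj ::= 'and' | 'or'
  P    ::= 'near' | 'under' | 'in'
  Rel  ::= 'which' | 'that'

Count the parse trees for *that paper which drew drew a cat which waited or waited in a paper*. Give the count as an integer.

6

Two of the 6 distinct bracketings:
[S [NP [NP [Det that] [N paper]] [RelC [Rel which] [VP [V drew]]]] [VP [V drew] [NP [NP [Det a] [N cat]] [RelC [Rel which] [VP [VP [VP [V waited]] [Conj or] [VP [V waited]]] [PP [P in] [NP [Det a] [N paper]]]]]]]]
[S [NP [NP [Det that] [N paper]] [RelC [Rel which] [VP [V drew]]]] [VP [V drew] [NP [NP [Det a] [N cat]] [RelC [Rel which] [VP [VP [V waited]] [Conj or] [VP [VP [V waited]] [PP [P in] [NP [Det a] [N paper]]]]]]]]]
The trees differ in how a recursive rule is bracketed over the same span.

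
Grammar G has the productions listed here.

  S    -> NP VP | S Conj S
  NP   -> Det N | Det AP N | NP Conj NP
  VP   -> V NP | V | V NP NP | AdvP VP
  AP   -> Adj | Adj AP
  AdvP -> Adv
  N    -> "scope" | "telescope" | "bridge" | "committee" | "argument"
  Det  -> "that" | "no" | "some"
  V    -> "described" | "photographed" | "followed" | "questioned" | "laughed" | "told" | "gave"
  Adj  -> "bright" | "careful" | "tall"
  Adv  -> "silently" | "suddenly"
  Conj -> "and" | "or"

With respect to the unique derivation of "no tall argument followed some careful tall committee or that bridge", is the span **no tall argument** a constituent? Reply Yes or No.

[S [NP [Det no] [AP [Adj tall]] [N argument]] [VP [V followed] [NP [NP [Det some] [AP [Adj careful] [AP [Adj tall]]] [N committee]] [Conj or] [NP [Det that] [N bridge]]]]]
The words 'no tall argument' are exhaustively dominated by a single NP node (built by NP → Det AP N), so they form a constituent.

Yes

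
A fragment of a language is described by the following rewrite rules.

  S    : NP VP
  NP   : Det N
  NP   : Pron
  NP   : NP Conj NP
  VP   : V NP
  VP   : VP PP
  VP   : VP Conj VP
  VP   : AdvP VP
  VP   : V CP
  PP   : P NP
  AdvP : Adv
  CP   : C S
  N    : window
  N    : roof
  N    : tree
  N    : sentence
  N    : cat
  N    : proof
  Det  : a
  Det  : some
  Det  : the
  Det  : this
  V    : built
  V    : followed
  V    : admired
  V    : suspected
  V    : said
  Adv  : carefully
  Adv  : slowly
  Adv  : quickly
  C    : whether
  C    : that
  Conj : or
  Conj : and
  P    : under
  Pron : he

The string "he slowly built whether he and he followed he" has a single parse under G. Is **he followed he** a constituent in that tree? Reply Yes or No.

No

[S [NP [Pron he]] [VP [AdvP [Adv slowly]] [VP [V built] [CP [C whether] [S [NP [NP [Pron he]] [Conj and] [NP [Pron he]]] [VP [V followed] [NP [Pron he]]]]]]]]
The smallest constituent containing 'he followed he' is the S spanning 'he and he followed he'; no single node in the tree dominates exactly the given words.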